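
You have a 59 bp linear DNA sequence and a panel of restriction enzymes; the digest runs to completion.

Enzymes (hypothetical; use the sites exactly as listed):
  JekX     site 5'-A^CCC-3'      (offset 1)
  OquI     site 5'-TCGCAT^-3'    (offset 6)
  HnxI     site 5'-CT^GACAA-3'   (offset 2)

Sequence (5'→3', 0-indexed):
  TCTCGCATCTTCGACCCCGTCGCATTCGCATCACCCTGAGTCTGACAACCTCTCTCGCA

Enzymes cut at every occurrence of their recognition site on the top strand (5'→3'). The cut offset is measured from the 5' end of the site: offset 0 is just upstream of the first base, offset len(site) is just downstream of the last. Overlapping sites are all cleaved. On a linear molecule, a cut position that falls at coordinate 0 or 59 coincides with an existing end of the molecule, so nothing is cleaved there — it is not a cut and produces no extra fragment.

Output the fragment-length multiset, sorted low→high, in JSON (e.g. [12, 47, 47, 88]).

[2,6,6,8,10,11,16]

Site scan:
  JekX (ACCC, off=1): starts [13, 32] → cuts [14, 33]
  OquI (TCGCAT, off=6): starts [2, 19, 25] → cuts [8, 25, 31]
  HnxI (CTGACAA, off=2): starts [41] → cuts [43]

Pooled cuts: [8, 14, 25, 31, 33, 43]

Fragment lengths:
  [0,8): 8 bp
  [8,14): 6 bp
  [14,25): 11 bp
  [25,31): 6 bp
  [31,33): 2 bp
  [33,43): 10 bp
  [43,59): 16 bp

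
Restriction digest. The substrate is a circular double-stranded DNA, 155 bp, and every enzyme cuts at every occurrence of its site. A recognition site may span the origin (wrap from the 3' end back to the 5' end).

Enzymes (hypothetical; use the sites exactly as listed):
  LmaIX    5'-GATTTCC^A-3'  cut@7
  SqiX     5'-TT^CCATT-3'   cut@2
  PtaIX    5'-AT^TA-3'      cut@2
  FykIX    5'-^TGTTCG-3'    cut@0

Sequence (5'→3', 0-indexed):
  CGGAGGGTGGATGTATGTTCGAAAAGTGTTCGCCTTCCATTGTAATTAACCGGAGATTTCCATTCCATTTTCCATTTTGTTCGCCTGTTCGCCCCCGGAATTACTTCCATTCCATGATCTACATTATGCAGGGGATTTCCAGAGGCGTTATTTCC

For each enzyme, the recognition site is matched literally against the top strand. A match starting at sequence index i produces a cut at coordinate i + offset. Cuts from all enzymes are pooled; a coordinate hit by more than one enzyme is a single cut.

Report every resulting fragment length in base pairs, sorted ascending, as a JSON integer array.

[2,3,5,6,7,8,10,10,11,13,16,16,18,30]

Per-enzyme occurrences:
  LmaIX GATTTCCA/7: at [54, 133] ⇒ [61, 140]
  SqiX TTCCATT/2: at [34, 57, 62, 69, 104] ⇒ [36, 59, 64, 71, 106]
  PtaIX ATTA/2: at [44, 99, 122] ⇒ [46, 101, 124]
  FykIX TGTTCG/0: at [15, 26, 77, 85] ⇒ [15, 26, 77, 85]

Pooled cuts: [15, 26, 36, 46, 59, 61, 64, 71, 77, 85, 101, 106, 124, 140]

Fragment lengths:
  15→26: 11 bp
  26→36: 10 bp
  36→46: 10 bp
  46→59: 13 bp
  59→61: 2 bp
  61→64: 3 bp
  64→71: 7 bp
  71→77: 6 bp
  77→85: 8 bp
  85→101: 16 bp
  101→106: 5 bp
  106→124: 18 bp
  124→140: 16 bp
  140→15 (wrap): 155-140+15 = 30 bp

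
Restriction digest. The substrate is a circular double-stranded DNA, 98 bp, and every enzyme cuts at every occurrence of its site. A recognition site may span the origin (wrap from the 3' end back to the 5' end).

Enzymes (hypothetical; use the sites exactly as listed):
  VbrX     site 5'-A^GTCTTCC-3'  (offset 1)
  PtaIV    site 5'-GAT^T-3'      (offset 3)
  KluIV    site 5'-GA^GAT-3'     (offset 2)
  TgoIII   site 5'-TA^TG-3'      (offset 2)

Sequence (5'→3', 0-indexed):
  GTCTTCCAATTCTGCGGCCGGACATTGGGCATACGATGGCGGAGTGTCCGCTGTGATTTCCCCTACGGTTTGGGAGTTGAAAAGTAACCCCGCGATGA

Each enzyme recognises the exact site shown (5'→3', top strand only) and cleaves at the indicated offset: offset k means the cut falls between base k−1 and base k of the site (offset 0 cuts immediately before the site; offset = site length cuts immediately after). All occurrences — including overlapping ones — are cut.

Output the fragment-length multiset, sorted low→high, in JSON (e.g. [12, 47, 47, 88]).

[41,57]

Scan for sites:
  VbrX (AGTCTTCC, off=1): starts [97] → cuts [0]
  PtaIV (GATT, off=3): starts [54] → cuts [57]
  KluIV (GAGAT, off=2): no sites
  TgoIII (TATG, off=2): no sites

All cut coordinates (distinct, sorted): [0, 57]

Fragments:
  0→57: 57 bp
  57→0 (wrap): 98-57+0 = 41 bp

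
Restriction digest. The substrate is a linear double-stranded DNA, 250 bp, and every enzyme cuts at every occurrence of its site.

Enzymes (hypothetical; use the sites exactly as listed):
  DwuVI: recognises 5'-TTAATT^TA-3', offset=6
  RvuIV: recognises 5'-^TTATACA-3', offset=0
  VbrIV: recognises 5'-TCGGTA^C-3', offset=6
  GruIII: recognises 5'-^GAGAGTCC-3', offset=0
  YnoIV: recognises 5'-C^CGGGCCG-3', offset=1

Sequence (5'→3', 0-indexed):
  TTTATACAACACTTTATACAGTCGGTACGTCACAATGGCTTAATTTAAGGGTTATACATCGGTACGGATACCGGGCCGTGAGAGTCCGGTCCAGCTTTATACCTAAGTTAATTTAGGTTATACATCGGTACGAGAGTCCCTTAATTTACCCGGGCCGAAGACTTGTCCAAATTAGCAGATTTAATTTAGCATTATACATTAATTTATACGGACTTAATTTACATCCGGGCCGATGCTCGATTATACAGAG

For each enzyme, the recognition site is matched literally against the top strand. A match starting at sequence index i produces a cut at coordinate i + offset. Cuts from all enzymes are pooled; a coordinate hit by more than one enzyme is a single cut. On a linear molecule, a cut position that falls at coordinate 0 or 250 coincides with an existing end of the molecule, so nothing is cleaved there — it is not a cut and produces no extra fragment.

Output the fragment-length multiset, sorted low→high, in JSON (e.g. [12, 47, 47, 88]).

Per-enzyme occurrences:
  DwuVI TTAATTTA/6: at [39, 107, 140, 180, 198, 213] ⇒ [45, 113, 146, 186, 204, 219]
  RvuIV TTATACA/0: at [1, 13, 51, 117, 191, 240] ⇒ [1, 13, 51, 117, 191, 240]
  VbrIV TCGGTAC/6: at [21, 58, 124] ⇒ [27, 64, 130]
  GruIII GAGAGTCC/0: at [79, 131] ⇒ [79, 131]
  YnoIV CCGGGCCG/1: at [70, 149, 224] ⇒ [71, 150, 225]

All cut coordinates (distinct, sorted): [1, 13, 27, 45, 51, 64, 71, 79, 113, 117, 130, 131, 146, 150, 186, 191, 204, 219, 225, 240]

Fragment lengths:
  [0,1): 1 bp
  [1,13): 12 bp
  [13,27): 14 bp
  [27,45): 18 bp
  [45,51): 6 bp
  [51,64): 13 bp
  [64,71): 7 bp
  [71,79): 8 bp
  [79,113): 34 bp
  [113,117): 4 bp
  [117,130): 13 bp
  [130,131): 1 bp
  [131,146): 15 bp
  [146,150): 4 bp
  [150,186): 36 bp
  [186,191): 5 bp
  [191,204): 13 bp
  [204,219): 15 bp
  [219,225): 6 bp
  [225,240): 15 bp
  [240,250): 10 bp

[1,1,4,4,5,6,6,7,8,10,12,13,13,13,14,15,15,15,18,34,36]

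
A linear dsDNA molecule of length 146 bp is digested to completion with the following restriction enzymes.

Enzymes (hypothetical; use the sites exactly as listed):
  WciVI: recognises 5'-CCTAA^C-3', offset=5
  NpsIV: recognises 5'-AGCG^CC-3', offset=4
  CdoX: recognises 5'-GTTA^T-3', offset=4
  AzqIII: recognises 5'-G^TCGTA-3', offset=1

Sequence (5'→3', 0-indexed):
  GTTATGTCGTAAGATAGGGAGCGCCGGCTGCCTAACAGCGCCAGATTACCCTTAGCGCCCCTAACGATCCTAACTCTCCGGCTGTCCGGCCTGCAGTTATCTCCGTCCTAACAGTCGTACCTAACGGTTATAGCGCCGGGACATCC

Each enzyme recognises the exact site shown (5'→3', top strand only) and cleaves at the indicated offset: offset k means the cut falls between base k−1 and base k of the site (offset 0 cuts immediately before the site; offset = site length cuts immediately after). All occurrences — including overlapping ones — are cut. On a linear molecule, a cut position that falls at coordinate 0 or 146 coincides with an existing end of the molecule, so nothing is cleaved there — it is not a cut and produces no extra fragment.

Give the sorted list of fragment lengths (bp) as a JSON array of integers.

[2,3,4,5,5,6,7,9,10,11,12,12,17,17,26]

Site scan:
  WciVI CCTAAC/5: at [30, 59, 68, 106, 119] ⇒ [35, 64, 73, 111, 124]
  NpsIV AGCGCC/4: at [19, 36, 53, 131] ⇒ [23, 40, 57, 135]
  CdoX GTTAT/4: at [0, 95, 126] ⇒ [4, 99, 130]
  AzqIII GTCGTA/1: at [5, 113] ⇒ [6, 114]

Pooled cuts: [4, 6, 23, 35, 40, 57, 64, 73, 99, 111, 114, 124, 130, 135]

Fragments:
  [0,4): 4 bp
  [4,6): 2 bp
  [6,23): 17 bp
  [23,35): 12 bp
  [35,40): 5 bp
  [40,57): 17 bp
  [57,64): 7 bp
  [64,73): 9 bp
  [73,99): 26 bp
  [99,111): 12 bp
  [111,114): 3 bp
  [114,124): 10 bp
  [124,130): 6 bp
  [130,135): 5 bp
  [135,146): 11 bp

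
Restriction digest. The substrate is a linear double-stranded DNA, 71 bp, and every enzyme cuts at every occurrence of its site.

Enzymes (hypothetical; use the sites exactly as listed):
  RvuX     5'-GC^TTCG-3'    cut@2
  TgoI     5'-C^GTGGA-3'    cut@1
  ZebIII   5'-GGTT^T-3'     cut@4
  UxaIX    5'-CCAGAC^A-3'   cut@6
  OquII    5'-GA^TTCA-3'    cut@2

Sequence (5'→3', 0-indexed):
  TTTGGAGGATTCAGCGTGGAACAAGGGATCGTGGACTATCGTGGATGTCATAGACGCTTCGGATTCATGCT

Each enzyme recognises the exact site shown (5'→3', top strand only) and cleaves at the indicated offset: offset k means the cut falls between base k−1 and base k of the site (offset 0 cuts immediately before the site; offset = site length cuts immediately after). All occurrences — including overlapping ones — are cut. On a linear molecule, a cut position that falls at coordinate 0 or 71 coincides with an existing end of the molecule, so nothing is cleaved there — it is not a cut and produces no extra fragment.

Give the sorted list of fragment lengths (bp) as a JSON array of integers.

Scan for sites:
  RvuX (GCTTCG, off=2): starts [55] → cuts [57]
  TgoI (CGTGGA, off=1): starts [14, 29, 39] → cuts [15, 30, 40]
  ZebIII (GGTTT, off=4): no sites
  UxaIX (CCAGACA, off=6): no sites
  OquII (GATTCA, off=2): starts [7, 61] → cuts [9, 63]

All cut coordinates (distinct, sorted): [9, 15, 30, 40, 57, 63]

Fragment lengths:
  [0,9): 9 bp
  [9,15): 6 bp
  [15,30): 15 bp
  [30,40): 10 bp
  [40,57): 17 bp
  [57,63): 6 bp
  [63,71): 8 bp

[6,6,8,9,10,15,17]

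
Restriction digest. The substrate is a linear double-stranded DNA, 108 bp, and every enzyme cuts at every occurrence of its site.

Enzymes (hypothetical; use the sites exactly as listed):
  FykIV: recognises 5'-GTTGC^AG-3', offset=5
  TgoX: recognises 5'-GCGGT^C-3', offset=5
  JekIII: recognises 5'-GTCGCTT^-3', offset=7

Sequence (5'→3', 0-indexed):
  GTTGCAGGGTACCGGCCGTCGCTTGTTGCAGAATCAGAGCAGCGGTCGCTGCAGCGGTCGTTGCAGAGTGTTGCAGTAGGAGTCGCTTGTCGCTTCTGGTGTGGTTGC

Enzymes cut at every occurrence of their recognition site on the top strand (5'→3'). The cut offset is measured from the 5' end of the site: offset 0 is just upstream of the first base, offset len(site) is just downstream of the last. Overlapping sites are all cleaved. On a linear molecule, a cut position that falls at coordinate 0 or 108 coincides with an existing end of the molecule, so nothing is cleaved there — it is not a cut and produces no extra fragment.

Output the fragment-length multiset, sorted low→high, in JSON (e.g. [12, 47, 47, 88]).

[5,5,6,7,10,12,13,14,17,19]

Per-enzyme occurrences:
  FykIV GTTGCAG/5: at [0, 24, 59, 69] ⇒ [5, 29, 64, 74]
  TgoX GCGGTC/5: at [41, 53] ⇒ [46, 58]
  JekIII GTCGCTT/7: at [17, 81, 88] ⇒ [24, 88, 95]

All cut coordinates (distinct, sorted): [5, 24, 29, 46, 58, 64, 74, 88, 95]

Fragment lengths:
  [0,5): 5 bp
  [5,24): 19 bp
  [24,29): 5 bp
  [29,46): 17 bp
  [46,58): 12 bp
  [58,64): 6 bp
  [64,74): 10 bp
  [74,88): 14 bp
  [88,95): 7 bp
  [95,108): 13 bp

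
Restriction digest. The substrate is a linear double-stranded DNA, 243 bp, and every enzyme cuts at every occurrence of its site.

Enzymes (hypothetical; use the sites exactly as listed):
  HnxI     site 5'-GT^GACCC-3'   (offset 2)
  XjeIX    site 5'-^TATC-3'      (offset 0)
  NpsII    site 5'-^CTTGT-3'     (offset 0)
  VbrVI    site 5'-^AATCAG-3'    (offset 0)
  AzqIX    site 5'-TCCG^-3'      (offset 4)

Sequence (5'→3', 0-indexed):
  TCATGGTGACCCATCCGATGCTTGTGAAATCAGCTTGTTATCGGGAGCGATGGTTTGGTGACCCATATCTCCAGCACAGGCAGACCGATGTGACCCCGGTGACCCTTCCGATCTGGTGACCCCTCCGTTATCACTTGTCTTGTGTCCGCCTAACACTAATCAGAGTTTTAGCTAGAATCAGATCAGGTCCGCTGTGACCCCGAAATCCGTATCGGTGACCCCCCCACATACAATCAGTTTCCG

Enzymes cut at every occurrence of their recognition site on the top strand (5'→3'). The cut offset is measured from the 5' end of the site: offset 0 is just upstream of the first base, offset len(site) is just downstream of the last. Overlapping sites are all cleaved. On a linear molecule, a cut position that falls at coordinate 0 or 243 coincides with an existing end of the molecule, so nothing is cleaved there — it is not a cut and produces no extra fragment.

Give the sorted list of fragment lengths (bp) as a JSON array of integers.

[1,3,4,5,5,5,6,6,7,7,7,7,9,9,10,10,10,10,12,14,15,16,18,21,26]

Site scan:
  HnxI GTGACCC/2: at [5, 57, 89, 98, 115, 193, 214] ⇒ [7, 59, 91, 100, 117, 195, 216]
  XjeIX TATC/0: at [38, 65, 128, 209] ⇒ [38, 65, 128, 209]
  NpsII CTTGT/0: at [20, 33, 133, 138] ⇒ [20, 33, 133, 138]
  VbrVI AATCAG/0: at [27, 157, 175, 231] ⇒ [27, 157, 175, 231]
  AzqIX TCCG/4: at [13, 106, 123, 144, 187, 205, 239] ⇒ [17, 110, 127, 148, 191, 209] (position 243 is a terminus of the linear molecule — no cut)

Pooled cuts: [7, 17, 20, 27, 33, 38, 59, 65, 91, 100, 110, 117, 127, 128, 133, 138, 148, 157, 175, 191, 195, 209, 216, 231]

Fragments:
  [0,7): 7 bp
  [7,17): 10 bp
  [17,20): 3 bp
  [20,27): 7 bp
  [27,33): 6 bp
  [33,38): 5 bp
  [38,59): 21 bp
  [59,65): 6 bp
  [65,91): 26 bp
  [91,100): 9 bp
  [100,110): 10 bp
  [110,117): 7 bp
  [117,127): 10 bp
  [127,128): 1 bp
  [128,133): 5 bp
  [133,138): 5 bp
  [138,148): 10 bp
  [148,157): 9 bp
  [157,175): 18 bp
  [175,191): 16 bp
  [191,195): 4 bp
  [195,209): 14 bp
  [209,216): 7 bp
  [216,231): 15 bp
  [231,243): 12 bp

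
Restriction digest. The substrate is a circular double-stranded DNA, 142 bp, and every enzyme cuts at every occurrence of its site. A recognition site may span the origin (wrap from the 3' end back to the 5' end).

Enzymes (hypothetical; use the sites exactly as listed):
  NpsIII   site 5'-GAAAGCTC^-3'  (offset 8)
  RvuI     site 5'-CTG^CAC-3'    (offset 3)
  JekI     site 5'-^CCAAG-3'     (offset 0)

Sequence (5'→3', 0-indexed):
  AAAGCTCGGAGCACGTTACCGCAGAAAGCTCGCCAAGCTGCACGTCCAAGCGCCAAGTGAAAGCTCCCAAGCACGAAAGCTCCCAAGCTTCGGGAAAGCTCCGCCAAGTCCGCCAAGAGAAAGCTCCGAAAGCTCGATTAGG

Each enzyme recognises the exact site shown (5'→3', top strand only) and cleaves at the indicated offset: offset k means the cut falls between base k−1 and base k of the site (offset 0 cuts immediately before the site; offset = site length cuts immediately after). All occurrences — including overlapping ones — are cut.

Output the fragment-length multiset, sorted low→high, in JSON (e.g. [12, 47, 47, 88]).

[1,2,5,7,8,9,9,14,14,14,16,19,24]

Scan for sites:
  NpsIII GAAAGCTC/8: at [23, 58, 74, 93, 118, 127, 141] ⇒ [7, 31, 66, 82, 101, 126, 135]
  RvuI CTGCAC/3: at [37] ⇒ [40]
  JekI CCAAG/0: at [32, 45, 52, 66, 82, 103, 112] ⇒ [32, 45, 52, 66, 82, 103, 112]

Pooled cuts: [7, 31, 32, 40, 45, 52, 66, 82, 101, 103, 112, 126, 135]

Fragments:
  7→31: 24 bp
  31→32: 1 bp
  32→40: 8 bp
  40→45: 5 bp
  45→52: 7 bp
  52→66: 14 bp
  66→82: 16 bp
  82→101: 19 bp
  101→103: 2 bp
  103→112: 9 bp
  112→126: 14 bp
  126→135: 9 bp
  135→7 (wrap): 142-135+7 = 14 bp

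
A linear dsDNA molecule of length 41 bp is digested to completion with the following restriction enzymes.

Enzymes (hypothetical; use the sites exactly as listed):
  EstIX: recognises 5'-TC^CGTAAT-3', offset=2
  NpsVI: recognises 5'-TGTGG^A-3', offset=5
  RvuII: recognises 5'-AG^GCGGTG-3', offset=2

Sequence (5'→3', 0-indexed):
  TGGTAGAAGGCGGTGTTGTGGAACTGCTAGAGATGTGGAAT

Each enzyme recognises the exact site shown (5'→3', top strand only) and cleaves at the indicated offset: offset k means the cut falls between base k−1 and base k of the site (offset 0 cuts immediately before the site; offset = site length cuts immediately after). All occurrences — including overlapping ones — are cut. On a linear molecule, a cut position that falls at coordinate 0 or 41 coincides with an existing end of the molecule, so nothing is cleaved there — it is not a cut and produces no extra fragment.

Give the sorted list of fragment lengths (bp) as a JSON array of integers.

Per-enzyme occurrences:
  EstIX (TCCGTAAT, off=2): no sites
  NpsVI TGTGGA/5: at [16, 33] ⇒ [21, 38]
  RvuII AGGCGGTG/2: at [7] ⇒ [9]

Pooled cuts: [9, 21, 38]

Fragment lengths:
  [0,9): 9 bp
  [9,21): 12 bp
  [21,38): 17 bp
  [38,41): 3 bp

[3,9,12,17]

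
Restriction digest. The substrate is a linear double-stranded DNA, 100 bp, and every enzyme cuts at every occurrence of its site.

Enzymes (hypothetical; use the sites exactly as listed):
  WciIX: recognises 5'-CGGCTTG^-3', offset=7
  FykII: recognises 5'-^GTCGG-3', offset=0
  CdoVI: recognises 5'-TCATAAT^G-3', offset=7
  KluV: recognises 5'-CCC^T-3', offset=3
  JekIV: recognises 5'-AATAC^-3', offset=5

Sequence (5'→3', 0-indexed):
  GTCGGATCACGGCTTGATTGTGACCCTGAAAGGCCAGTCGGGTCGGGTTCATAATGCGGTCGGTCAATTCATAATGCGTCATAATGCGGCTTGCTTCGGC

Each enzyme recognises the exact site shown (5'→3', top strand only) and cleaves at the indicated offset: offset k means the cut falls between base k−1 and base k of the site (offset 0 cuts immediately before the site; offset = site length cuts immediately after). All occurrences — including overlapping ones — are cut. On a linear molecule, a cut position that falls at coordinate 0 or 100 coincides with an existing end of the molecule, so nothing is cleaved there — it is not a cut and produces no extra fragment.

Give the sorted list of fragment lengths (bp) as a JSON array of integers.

Scan for sites:
  WciIX CGGCTTG/7: at [9, 86] ⇒ [16, 93]
  FykII GTCGG/0: at [0, 36, 41, 58] ⇒ [36, 41, 58] (position 0 is a terminus of the linear molecule — no cut)
  CdoVI TCATAATG/7: at [48, 68, 78] ⇒ [55, 75, 85]
  KluV CCCT/3: at [23] ⇒ [26]
  JekIV (AATAC, off=5): no sites

Pooled cuts: [16, 26, 36, 41, 55, 58, 75, 85, 93]

Fragment lengths:
  [0,16): 16 bp
  [16,26): 10 bp
  [26,36): 10 bp
  [36,41): 5 bp
  [41,55): 14 bp
  [55,58): 3 bp
  [58,75): 17 bp
  [75,85): 10 bp
  [85,93): 8 bp
  [93,100): 7 bp

[3,5,7,8,10,10,10,14,16,17]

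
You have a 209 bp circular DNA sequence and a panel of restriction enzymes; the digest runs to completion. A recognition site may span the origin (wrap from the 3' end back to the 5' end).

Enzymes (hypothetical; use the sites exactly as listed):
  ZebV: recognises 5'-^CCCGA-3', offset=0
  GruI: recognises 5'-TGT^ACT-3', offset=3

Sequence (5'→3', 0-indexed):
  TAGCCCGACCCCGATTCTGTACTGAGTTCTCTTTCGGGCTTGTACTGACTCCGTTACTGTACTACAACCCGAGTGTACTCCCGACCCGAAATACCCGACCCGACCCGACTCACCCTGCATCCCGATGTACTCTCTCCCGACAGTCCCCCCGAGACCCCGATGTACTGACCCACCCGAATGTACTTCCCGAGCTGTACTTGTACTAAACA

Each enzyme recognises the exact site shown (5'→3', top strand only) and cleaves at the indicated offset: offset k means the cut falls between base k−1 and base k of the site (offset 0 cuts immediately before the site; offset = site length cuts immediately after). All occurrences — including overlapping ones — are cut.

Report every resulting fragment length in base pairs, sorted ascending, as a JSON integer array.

[3,4,5,5,5,6,6,7,7,8,8,8,9,9,9,9,10,11,11,12,17,17,23]

Per-enzyme occurrences:
  ZebV CCCGA/0: at [3, 9, 67, 79, 84, 93, 98, 103, 120, 135, 147, 155, 172, 185] ⇒ [3, 9, 67, 79, 84, 93, 98, 103, 120, 135, 147, 155, 172, 185]
  GruI TGTACT/3: at [17, 40, 57, 73, 125, 160, 178, 192, 198] ⇒ [20, 43, 60, 76, 128, 163, 181, 195, 201]

Pooled cuts: [3, 9, 20, 43, 60, 67, 76, 79, 84, 93, 98, 103, 120, 128, 135, 147, 155, 163, 172, 181, 185, 195, 201]

Fragments:
  3→9: 6 bp
  9→20: 11 bp
  20→43: 23 bp
  43→60: 17 bp
  60→67: 7 bp
  67→76: 9 bp
  76→79: 3 bp
  79→84: 5 bp
  84→93: 9 bp
  93→98: 5 bp
  98→103: 5 bp
  103→120: 17 bp
  120→128: 8 bp
  128→135: 7 bp
  135→147: 12 bp
  147→155: 8 bp
  155→163: 8 bp
  163→172: 9 bp
  172→181: 9 bp
  181→185: 4 bp
  185→195: 10 bp
  195→201: 6 bp
  201→3 (wrap): 209-201+3 = 11 bp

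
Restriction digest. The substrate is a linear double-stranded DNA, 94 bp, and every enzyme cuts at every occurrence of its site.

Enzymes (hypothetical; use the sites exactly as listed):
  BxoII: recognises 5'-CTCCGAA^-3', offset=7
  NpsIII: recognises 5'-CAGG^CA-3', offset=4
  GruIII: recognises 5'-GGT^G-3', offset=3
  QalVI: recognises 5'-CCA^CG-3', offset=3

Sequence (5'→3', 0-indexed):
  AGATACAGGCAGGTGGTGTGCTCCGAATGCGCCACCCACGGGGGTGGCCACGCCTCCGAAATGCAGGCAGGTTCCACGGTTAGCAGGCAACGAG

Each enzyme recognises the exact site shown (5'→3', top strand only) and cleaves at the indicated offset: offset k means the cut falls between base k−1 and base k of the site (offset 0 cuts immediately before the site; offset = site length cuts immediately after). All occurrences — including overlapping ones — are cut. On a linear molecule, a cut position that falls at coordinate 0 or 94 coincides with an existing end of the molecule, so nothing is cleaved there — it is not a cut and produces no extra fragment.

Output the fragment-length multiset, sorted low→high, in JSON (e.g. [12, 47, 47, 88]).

[3,5,5,7,7,7,9,9,10,10,11,11]

Per-enzyme occurrences:
  BxoII (CTCCGAA, off=7): starts [20, 53] → cuts [27, 60]
  NpsIII (CAGGCA, off=4): starts [5, 63, 83] → cuts [9, 67, 87]
  GruIII (GGTG, off=3): starts [11, 14, 42] → cuts [14, 17, 45]
  QalVI (CCACG, off=3): starts [35, 47, 73] → cuts [38, 50, 76]

Pooled cuts: [9, 14, 17, 27, 38, 45, 50, 60, 67, 76, 87]

Fragment lengths:
  [0,9): 9 bp
  [9,14): 5 bp
  [14,17): 3 bp
  [17,27): 10 bp
  [27,38): 11 bp
  [38,45): 7 bp
  [45,50): 5 bp
  [50,60): 10 bp
  [60,67): 7 bp
  [67,76): 9 bp
  [76,87): 11 bp
  [87,94): 7 bp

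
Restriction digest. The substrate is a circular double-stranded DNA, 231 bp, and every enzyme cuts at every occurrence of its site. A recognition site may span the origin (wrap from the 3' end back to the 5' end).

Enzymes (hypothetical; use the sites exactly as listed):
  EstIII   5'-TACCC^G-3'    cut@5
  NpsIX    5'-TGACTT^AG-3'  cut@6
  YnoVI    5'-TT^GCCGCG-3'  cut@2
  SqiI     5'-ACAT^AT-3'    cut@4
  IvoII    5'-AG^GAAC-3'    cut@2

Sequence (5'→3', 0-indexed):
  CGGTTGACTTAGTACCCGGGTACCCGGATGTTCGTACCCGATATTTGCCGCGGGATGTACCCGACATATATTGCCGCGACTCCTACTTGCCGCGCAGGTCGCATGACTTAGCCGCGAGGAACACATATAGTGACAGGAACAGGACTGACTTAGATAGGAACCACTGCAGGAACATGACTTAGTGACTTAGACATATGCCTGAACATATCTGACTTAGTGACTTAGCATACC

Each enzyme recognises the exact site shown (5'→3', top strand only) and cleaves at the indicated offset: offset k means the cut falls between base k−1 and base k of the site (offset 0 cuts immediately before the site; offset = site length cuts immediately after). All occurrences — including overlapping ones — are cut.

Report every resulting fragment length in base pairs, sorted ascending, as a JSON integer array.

[5,5,6,6,7,7,8,8,8,8,9,9,9,9,10,11,12,12,14,15,16,16,21]

Site scan:
  EstIII TACCCG/5: at [12, 20, 34, 57, 227] ⇒ [1, 17, 25, 39, 62]
  NpsIX TGACTTAG/6: at [4, 103, 145, 174, 182, 209, 217] ⇒ [10, 109, 151, 180, 188, 215, 223]
  YnoVI TTGCCGCG/2: at [44, 70, 86] ⇒ [46, 72, 88]
  SqiI ACATAT/4: at [63, 122, 190, 202] ⇒ [67, 126, 194, 206]
  IvoII AGGAAC/2: at [116, 134, 155, 167] ⇒ [118, 136, 157, 169]

Pooled cuts: [1, 10, 17, 25, 39, 46, 62, 67, 72, 88, 109, 118, 126, 136, 151, 157, 169, 180, 188, 194, 206, 215, 223]

Fragment lengths:
  1→10: 9 bp
  10→17: 7 bp
  17→25: 8 bp
  25→39: 14 bp
  39→46: 7 bp
  46→62: 16 bp
  62→67: 5 bp
  67→72: 5 bp
  72→88: 16 bp
  88→109: 21 bp
  109→118: 9 bp
  118→126: 8 bp
  126→136: 10 bp
  136→151: 15 bp
  151→157: 6 bp
  157→169: 12 bp
  169→180: 11 bp
  180→188: 8 bp
  188→194: 6 bp
  194→206: 12 bp
  206→215: 9 bp
  215→223: 8 bp
  223→1 (wrap): 231-223+1 = 9 bp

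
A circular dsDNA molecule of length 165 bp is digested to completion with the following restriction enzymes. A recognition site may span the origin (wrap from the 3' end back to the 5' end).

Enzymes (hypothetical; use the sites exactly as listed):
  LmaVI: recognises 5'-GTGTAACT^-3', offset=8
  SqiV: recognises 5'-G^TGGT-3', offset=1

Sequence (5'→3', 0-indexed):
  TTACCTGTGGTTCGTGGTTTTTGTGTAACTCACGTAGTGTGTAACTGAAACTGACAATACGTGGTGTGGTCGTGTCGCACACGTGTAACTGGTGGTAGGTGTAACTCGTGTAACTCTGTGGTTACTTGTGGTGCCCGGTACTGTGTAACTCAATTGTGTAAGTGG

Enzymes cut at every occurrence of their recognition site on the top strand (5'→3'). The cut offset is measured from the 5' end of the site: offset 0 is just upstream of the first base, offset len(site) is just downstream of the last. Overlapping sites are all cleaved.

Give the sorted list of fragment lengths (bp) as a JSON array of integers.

[2,3,5,7,9,10,10,12,14,15,16,16,22,24]

Per-enzyme occurrences:
  LmaVI (GTGTAACT, off=8): starts [22, 38, 82, 98, 107, 142] → cuts [30, 46, 90, 106, 115, 150]
  SqiV (GTGGT, off=1): starts [6, 13, 60, 65, 91, 117, 127, 161] → cuts [7, 14, 61, 66, 92, 118, 128, 162]

Pooled cuts: [7, 14, 30, 46, 61, 66, 90, 92, 106, 115, 118, 128, 150, 162]

Fragments:
  7→14: 7 bp
  14→30: 16 bp
  30→46: 16 bp
  46→61: 15 bp
  61→66: 5 bp
  66→90: 24 bp
  90→92: 2 bp
  92→106: 14 bp
  106→115: 9 bp
  115→118: 3 bp
  118→128: 10 bp
  128→150: 22 bp
  150→162: 12 bp
  162→7 (wrap): 165-162+7 = 10 bp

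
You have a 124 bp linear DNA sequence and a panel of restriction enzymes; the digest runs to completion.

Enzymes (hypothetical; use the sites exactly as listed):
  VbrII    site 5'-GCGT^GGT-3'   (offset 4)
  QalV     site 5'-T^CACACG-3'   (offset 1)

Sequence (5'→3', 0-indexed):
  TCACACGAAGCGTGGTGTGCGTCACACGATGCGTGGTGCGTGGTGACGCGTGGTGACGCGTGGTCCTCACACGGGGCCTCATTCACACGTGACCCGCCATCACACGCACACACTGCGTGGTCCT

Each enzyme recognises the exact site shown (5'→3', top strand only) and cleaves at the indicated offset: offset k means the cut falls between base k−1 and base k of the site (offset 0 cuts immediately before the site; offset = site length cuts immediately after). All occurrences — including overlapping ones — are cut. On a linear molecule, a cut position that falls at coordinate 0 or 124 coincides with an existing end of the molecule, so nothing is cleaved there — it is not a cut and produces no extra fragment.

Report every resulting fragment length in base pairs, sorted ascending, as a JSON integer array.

[1,6,6,7,9,10,10,12,12,16,17,18]

Per-enzyme occurrences:
  VbrII GCGTGGT/4: at [9, 30, 37, 47, 57, 114] ⇒ [13, 34, 41, 51, 61, 118]
  QalV TCACACG/1: at [0, 21, 66, 82, 99] ⇒ [1, 22, 67, 83, 100]

All cut coordinates (distinct, sorted): [1, 13, 22, 34, 41, 51, 61, 67, 83, 100, 118]

Fragments:
  [0,1): 1 bp
  [1,13): 12 bp
  [13,22): 9 bp
  [22,34): 12 bp
  [34,41): 7 bp
  [41,51): 10 bp
  [51,61): 10 bp
  [61,67): 6 bp
  [67,83): 16 bp
  [83,100): 17 bp
  [100,118): 18 bp
  [118,124): 6 bp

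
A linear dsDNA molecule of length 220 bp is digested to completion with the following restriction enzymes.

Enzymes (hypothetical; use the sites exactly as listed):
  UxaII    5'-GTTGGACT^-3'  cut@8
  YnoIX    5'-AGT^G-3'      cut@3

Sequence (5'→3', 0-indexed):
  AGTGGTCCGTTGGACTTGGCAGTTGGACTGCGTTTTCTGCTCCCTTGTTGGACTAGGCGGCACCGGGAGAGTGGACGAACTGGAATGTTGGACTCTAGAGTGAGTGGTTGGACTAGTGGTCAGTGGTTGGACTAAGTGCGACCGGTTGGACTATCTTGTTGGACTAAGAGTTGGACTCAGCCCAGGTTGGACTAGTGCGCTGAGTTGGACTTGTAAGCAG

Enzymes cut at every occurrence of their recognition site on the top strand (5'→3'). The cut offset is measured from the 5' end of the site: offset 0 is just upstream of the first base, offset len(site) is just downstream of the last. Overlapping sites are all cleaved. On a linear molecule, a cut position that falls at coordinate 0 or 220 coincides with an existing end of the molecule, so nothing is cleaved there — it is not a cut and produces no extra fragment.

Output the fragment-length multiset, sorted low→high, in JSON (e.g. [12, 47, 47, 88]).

[3,3,3,4,4,7,7,9,9,9,12,13,13,13,15,15,16,18,22,25]

Per-enzyme occurrences:
  UxaII (GTTGGACT, off=8): starts [8, 21, 46, 86, 106, 125, 144, 157, 169, 185, 203] → cuts [16, 29, 54, 94, 114, 133, 152, 165, 177, 193, 211]
  YnoIX (AGTG, off=3): starts [0, 69, 98, 102, 114, 121, 134, 193] → cuts [3, 72, 101, 105, 117, 124, 137, 196]

All cut coordinates (distinct, sorted): [3, 16, 29, 54, 72, 94, 101, 105, 114, 117, 124, 133, 137, 152, 165, 177, 193, 196, 211]

Fragments:
  [0,3): 3 bp
  [3,16): 13 bp
  [16,29): 13 bp
  [29,54): 25 bp
  [54,72): 18 bp
  [72,94): 22 bp
  [94,101): 7 bp
  [101,105): 4 bp
  [105,114): 9 bp
  [114,117): 3 bp
  [117,124): 7 bp
  [124,133): 9 bp
  [133,137): 4 bp
  [137,152): 15 bp
  [152,165): 13 bp
  [165,177): 12 bp
  [177,193): 16 bp
  [193,196): 3 bp
  [196,211): 15 bp
  [211,220): 9 bp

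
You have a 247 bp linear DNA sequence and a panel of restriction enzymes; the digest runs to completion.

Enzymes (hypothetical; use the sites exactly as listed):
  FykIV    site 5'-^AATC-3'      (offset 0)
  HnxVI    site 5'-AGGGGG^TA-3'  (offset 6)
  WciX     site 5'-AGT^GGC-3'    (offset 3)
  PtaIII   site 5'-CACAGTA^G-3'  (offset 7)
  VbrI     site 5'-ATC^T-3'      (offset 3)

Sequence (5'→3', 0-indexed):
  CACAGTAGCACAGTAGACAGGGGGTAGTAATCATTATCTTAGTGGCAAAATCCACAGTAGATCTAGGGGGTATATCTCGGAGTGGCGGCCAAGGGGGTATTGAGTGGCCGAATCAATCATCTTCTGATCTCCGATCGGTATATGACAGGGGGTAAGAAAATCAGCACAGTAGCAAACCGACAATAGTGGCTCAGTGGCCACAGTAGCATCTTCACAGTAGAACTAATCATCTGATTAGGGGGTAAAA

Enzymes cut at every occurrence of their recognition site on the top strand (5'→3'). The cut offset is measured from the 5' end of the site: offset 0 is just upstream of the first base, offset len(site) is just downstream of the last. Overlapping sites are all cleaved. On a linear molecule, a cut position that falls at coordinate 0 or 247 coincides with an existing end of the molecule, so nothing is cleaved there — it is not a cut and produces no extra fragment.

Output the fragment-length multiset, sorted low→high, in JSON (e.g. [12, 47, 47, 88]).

[4,4,4,5,5,5,5,5,5,6,6,7,7,7,7,7,8,8,8,8,9,9,10,10,11,11,13,14,16,23]

Per-enzyme occurrences:
  FykIV (AATC, off=0): starts [28, 48, 110, 114, 158, 224] → cuts [28, 48, 110, 114, 158, 224]
  HnxVI (AGGGGGTA, off=6): starts [18, 64, 91, 146, 236] → cuts [24, 70, 97, 152, 242]
  WciX (AGTGGC, off=3): starts [40, 80, 102, 184, 192] → cuts [43, 83, 105, 187, 195]
  PtaIII (CACAGTAG, off=7): starts [0, 8, 52, 164, 198, 212] → cuts [7, 15, 59, 171, 205, 219]
  VbrI (ATCT, off=3): starts [35, 60, 73, 118, 126, 207, 228] → cuts [38, 63, 76, 121, 129, 210, 231]

All cut coordinates (distinct, sorted): [7, 15, 24, 28, 38, 43, 48, 59, 63, 70, 76, 83, 97, 105, 110, 114, 121, 129, 152, 158, 171, 187, 195, 205, 210, 219, 224, 231, 242]

Fragment lengths:
  [0,7): 7 bp
  [7,15): 8 bp
  [15,24): 9 bp
  [24,28): 4 bp
  [28,38): 10 bp
  [38,43): 5 bp
  [43,48): 5 bp
  [48,59): 11 bp
  [59,63): 4 bp
  [63,70): 7 bp
  [70,76): 6 bp
  [76,83): 7 bp
  [83,97): 14 bp
  [97,105): 8 bp
  [105,110): 5 bp
  [110,114): 4 bp
  [114,121): 7 bp
  [121,129): 8 bp
  [129,152): 23 bp
  [152,158): 6 bp
  [158,171): 13 bp
  [171,187): 16 bp
  [187,195): 8 bp
  [195,205): 10 bp
  [205,210): 5 bp
  [210,219): 9 bp
  [219,224): 5 bp
  [224,231): 7 bp
  [231,242): 11 bp
  [242,247): 5 bp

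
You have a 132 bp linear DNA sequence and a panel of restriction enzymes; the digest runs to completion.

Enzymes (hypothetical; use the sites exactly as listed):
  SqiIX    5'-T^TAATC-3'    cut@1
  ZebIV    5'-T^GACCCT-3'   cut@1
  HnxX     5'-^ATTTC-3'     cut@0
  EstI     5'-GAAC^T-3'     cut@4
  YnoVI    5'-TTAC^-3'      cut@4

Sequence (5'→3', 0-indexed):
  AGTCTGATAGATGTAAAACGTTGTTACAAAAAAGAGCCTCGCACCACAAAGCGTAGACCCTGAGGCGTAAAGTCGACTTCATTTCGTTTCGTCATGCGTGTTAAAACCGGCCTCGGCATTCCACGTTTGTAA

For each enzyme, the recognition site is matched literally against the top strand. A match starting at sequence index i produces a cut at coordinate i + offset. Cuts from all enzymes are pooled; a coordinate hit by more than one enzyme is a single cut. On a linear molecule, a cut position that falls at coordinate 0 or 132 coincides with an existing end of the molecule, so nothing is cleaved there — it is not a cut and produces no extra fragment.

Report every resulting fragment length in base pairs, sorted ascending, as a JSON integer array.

Per-enzyme occurrences:
  SqiIX (TTAATC, off=1): no sites
  ZebIV (TGACCCT, off=1): no sites
  HnxX (ATTTC, off=0): starts [80] → cuts [80]
  EstI (GAACT, off=4): no sites
  YnoVI (TTAC, off=4): starts [23] → cuts [27]

All cut coordinates (distinct, sorted): [27, 80]

Fragment lengths:
  [0,27): 27 bp
  [27,80): 53 bp
  [80,132): 52 bp

[27,52,53]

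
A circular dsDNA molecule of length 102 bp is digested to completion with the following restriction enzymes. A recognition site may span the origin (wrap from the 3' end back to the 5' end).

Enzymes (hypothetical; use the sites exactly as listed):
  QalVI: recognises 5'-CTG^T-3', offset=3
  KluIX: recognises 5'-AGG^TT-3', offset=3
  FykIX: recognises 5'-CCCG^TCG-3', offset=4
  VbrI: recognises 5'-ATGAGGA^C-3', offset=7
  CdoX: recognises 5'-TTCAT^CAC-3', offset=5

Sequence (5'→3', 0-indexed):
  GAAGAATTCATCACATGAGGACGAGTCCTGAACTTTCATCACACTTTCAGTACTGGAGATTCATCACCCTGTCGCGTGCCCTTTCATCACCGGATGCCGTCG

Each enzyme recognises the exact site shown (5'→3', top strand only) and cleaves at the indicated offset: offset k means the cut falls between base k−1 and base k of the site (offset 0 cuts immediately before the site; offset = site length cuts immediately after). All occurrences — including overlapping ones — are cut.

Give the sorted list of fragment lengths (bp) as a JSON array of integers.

Scan for sites:
  QalVI (CTGT, off=3): starts [68] → cuts [71]
  KluIX (AGGTT, off=3): no sites
  FykIX (CCCGTCG, off=4): no sites
  VbrI (ATGAGGAC, off=7): starts [14] → cuts [21]
  CdoX (TTCATCAC, off=5): starts [6, 34, 59, 82] → cuts [11, 39, 64, 87]

All cut coordinates (distinct, sorted): [11, 21, 39, 64, 71, 87]

Fragments:
  11→21: 10 bp
  21→39: 18 bp
  39→64: 25 bp
  64→71: 7 bp
  71→87: 16 bp
  87→11 (wrap): 102-87+11 = 26 bp

[7,10,16,18,25,26]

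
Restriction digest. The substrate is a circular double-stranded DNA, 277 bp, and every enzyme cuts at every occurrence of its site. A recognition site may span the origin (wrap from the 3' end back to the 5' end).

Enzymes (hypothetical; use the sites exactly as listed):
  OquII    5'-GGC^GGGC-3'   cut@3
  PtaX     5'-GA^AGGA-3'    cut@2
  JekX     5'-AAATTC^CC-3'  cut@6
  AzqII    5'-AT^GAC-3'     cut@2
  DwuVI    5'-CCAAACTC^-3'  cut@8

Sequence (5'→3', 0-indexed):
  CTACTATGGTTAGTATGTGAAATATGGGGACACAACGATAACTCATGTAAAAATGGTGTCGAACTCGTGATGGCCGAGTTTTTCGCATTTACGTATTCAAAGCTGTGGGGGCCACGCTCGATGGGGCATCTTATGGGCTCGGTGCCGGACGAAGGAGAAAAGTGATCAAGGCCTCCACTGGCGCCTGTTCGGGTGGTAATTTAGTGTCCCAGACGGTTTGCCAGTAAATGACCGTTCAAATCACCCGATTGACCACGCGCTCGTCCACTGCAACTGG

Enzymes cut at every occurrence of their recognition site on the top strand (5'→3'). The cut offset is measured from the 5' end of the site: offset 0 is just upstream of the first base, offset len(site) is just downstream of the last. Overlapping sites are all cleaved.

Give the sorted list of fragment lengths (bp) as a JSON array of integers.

Site scan:
  OquII (GGCGGGC, off=3): no sites
  PtaX (GAAGGA, off=2): starts [150] → cuts [152]
  JekX (AAATTCCC, off=6): no sites
  AzqII (ATGAC, off=2): starts [227] → cuts [229]
  DwuVI (CCAAACTC, off=8): no sites

Pooled cuts: [152, 229]

Fragments:
  152→229: 77 bp
  229→152 (wrap): 277-229+152 = 200 bp

[77,200]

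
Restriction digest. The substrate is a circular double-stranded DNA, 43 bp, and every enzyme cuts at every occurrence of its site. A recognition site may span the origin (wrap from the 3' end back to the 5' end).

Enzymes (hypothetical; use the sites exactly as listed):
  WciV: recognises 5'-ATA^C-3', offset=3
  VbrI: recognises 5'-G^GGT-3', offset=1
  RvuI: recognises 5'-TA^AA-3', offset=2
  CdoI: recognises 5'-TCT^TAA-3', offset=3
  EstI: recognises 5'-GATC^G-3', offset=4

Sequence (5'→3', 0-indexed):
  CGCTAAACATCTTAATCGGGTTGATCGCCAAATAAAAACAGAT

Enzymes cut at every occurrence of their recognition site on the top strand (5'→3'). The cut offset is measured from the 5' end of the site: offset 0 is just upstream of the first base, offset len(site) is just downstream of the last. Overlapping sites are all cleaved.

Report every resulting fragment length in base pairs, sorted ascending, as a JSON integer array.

[4,6,7,8,8,10]

Per-enzyme occurrences:
  WciV (ATAC, off=3): no sites
  VbrI (GGGT, off=1): starts [17] → cuts [18]
  RvuI (TAAA, off=2): starts [3, 32] → cuts [5, 34]
  CdoI (TCTTAA, off=3): starts [9] → cuts [12]
  EstI (GATCG, off=4): starts [22, 40] → cuts [1, 26]

Pooled cuts: [1, 5, 12, 18, 26, 34]

Fragment lengths:
  1→5: 4 bp
  5→12: 7 bp
  12→18: 6 bp
  18→26: 8 bp
  26→34: 8 bp
  34→1 (wrap): 43-34+1 = 10 bp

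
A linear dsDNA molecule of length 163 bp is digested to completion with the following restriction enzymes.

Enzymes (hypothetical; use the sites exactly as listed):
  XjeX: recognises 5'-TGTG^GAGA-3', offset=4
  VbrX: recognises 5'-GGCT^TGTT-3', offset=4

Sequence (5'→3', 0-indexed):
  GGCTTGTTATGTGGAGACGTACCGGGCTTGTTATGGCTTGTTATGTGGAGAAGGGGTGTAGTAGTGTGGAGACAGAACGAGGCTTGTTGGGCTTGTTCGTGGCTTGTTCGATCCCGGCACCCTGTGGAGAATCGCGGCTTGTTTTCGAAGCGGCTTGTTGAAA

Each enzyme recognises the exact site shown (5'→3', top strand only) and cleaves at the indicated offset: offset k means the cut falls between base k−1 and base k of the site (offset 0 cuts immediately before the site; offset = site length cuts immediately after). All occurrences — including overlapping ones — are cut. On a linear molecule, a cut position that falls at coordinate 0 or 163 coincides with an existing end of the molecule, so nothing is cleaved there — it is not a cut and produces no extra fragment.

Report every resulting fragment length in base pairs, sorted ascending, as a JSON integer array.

Scan for sites:
  XjeX TGTGGAGA/4: at [9, 43, 64, 122] ⇒ [13, 47, 68, 126]
  VbrX GGCTTGTT/4: at [0, 24, 34, 80, 89, 100, 135, 151] ⇒ [4, 28, 38, 84, 93, 104, 139, 155]

All cut coordinates (distinct, sorted): [4, 13, 28, 38, 47, 68, 84, 93, 104, 126, 139, 155]

Fragment lengths:
  [0,4): 4 bp
  [4,13): 9 bp
  [13,28): 15 bp
  [28,38): 10 bp
  [38,47): 9 bp
  [47,68): 21 bp
  [68,84): 16 bp
  [84,93): 9 bp
  [93,104): 11 bp
  [104,126): 22 bp
  [126,139): 13 bp
  [139,155): 16 bp
  [155,163): 8 bp

[4,8,9,9,9,10,11,13,15,16,16,21,22]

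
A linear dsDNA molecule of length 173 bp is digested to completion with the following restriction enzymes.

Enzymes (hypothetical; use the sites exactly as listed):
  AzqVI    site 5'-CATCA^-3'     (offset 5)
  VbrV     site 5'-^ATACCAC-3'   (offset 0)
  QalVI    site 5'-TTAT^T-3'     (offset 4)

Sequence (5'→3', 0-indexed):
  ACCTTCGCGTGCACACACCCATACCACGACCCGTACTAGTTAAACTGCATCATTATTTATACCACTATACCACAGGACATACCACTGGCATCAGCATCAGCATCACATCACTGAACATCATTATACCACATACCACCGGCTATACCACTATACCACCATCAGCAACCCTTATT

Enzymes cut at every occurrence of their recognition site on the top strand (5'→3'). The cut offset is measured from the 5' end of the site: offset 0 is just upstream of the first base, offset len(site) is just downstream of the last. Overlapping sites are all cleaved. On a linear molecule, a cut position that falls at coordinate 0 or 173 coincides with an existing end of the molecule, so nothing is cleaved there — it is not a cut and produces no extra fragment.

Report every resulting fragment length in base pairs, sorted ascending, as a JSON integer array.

Site scan:
  AzqVI CATCA/5: at [47, 88, 94, 100, 105, 115, 156] ⇒ [52, 93, 99, 105, 110, 120, 161]
  VbrV ATACCAC/0: at [20, 58, 66, 78, 122, 129, 141, 149] ⇒ [20, 58, 66, 78, 122, 129, 141, 149]
  QalVI TTATT/4: at [52, 168] ⇒ [56, 172]

All cut coordinates (distinct, sorted): [20, 52, 56, 58, 66, 78, 93, 99, 105, 110, 120, 122, 129, 141, 149, 161, 172]

Fragment lengths:
  [0,20): 20 bp
  [20,52): 32 bp
  [52,56): 4 bp
  [56,58): 2 bp
  [58,66): 8 bp
  [66,78): 12 bp
  [78,93): 15 bp
  [93,99): 6 bp
  [99,105): 6 bp
  [105,110): 5 bp
  [110,120): 10 bp
  [120,122): 2 bp
  [122,129): 7 bp
  [129,141): 12 bp
  [141,149): 8 bp
  [149,161): 12 bp
  [161,172): 11 bp
  [172,173): 1 bp

[1,2,2,4,5,6,6,7,8,8,10,11,12,12,12,15,20,32]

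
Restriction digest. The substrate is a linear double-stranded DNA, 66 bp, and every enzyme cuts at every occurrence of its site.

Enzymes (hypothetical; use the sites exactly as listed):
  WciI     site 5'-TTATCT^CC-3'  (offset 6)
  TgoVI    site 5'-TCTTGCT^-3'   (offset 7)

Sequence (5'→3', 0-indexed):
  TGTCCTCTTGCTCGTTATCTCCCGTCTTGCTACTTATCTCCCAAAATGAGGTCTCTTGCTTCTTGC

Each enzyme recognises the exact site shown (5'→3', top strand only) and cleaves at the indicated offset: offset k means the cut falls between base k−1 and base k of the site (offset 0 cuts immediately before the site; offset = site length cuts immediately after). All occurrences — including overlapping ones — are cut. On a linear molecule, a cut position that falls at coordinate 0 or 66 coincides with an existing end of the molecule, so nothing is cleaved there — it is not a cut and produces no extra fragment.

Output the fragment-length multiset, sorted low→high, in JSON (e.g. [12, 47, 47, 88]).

Scan for sites:
  WciI TTATCTCC/6: at [14, 33] ⇒ [20, 39]
  TgoVI TCTTGCT/7: at [5, 24, 53] ⇒ [12, 31, 60]

Pooled cuts: [12, 20, 31, 39, 60]

Fragments:
  [0,12): 12 bp
  [12,20): 8 bp
  [20,31): 11 bp
  [31,39): 8 bp
  [39,60): 21 bp
  [60,66): 6 bp

[6,8,8,11,12,21]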